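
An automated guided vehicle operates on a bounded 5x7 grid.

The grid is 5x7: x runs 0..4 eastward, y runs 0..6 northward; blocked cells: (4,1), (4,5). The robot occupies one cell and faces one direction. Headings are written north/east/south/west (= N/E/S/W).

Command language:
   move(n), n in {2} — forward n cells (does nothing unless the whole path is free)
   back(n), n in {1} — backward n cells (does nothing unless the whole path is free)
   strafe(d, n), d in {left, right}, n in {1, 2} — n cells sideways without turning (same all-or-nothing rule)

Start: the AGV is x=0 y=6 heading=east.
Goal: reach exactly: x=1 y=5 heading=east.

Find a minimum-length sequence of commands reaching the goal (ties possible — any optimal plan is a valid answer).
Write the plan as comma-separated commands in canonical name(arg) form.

strafe(right, 1), move(2), back(1)

begin: x=0 y=6 heading=east
step 1 (strafe(right, 1)): x=0 y=5 heading=east
step 2 (move(2)): x=2 y=5 heading=east
step 3 (back(1)): x=1 y=5 heading=east
shorter routes all fall short; 3 is best.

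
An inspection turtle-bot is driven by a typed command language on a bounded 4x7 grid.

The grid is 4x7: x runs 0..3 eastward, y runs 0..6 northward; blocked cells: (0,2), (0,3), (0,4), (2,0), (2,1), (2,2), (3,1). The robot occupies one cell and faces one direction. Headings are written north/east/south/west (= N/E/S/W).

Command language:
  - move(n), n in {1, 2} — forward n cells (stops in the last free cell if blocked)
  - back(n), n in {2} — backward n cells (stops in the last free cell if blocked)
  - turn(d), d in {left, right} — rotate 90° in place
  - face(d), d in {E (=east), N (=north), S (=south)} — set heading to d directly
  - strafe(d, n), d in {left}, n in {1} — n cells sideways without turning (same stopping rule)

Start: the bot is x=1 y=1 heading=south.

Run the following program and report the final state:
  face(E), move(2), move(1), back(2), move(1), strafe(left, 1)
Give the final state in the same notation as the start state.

initial: x=1 y=1 heading=south
1. face(E) → x=1 y=1 heading=east
2. move(2) → x=1 y=1 heading=east
3. move(1) → x=1 y=1 heading=east
4. back(2) → x=0 y=1 heading=east
5. move(1) → x=1 y=1 heading=east
6. strafe(left, 1) → x=1 y=2 heading=east

x=1 y=2 heading=east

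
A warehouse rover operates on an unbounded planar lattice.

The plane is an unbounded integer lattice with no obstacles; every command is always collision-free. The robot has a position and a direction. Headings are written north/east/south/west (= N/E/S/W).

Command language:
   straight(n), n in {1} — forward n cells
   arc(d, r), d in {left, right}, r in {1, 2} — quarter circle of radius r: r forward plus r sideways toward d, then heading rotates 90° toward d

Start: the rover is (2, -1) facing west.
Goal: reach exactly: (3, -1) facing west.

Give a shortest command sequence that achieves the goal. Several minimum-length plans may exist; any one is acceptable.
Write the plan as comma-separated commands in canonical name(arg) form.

initial: (2, -1) facing west
step 1 (arc(right, 2)): (0, 1) facing north
step 2 (arc(right, 2)): (2, 3) facing east
step 3 (arc(right, 2)): (4, 1) facing south
step 4 (straight(1)): (4, 0) facing south
step 5 (arc(right, 1)): (3, -1) facing west
nothing shorter than 5 reaches the goal.

arc(right, 2), arc(right, 2), arc(right, 2), straight(1), arc(right, 1)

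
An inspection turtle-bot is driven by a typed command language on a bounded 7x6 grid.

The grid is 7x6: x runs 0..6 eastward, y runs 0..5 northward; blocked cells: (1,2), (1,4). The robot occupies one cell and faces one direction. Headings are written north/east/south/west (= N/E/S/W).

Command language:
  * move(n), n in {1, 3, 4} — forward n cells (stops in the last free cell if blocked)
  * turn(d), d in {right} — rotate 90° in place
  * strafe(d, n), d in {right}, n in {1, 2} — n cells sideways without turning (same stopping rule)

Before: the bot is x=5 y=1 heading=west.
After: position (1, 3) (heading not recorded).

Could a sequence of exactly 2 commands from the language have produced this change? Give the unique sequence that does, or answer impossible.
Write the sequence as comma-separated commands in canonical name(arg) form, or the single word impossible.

strafe(right, 2), move(4)

key: order matters: swapping strafe(right, 2) and move(4) lands elsewhere
t0: x=5 y=1 heading=west
t=1 strafe(right, 2) ⇒ x=5 y=3 heading=west
t=2 move(4) ⇒ x=1 y=3 heading=west
no rival 2-sequence matches.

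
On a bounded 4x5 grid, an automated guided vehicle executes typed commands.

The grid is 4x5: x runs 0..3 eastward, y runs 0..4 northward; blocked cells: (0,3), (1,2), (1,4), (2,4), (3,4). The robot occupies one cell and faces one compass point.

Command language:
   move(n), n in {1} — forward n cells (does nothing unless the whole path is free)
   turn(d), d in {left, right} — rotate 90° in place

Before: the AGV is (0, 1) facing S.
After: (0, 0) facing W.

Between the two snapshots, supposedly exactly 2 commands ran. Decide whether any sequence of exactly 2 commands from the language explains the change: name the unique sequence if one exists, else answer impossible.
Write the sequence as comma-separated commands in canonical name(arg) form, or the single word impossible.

key: position moved to (0,0) AND the heading swung to W — translation plus rotation needed
initial: (0, 1) facing S
step 1 (move(1)): (0, 0) facing S
step 2 (turn(right)): (0, 0) facing W
all 9 alternatives checked — unique.

move(1), turn(right)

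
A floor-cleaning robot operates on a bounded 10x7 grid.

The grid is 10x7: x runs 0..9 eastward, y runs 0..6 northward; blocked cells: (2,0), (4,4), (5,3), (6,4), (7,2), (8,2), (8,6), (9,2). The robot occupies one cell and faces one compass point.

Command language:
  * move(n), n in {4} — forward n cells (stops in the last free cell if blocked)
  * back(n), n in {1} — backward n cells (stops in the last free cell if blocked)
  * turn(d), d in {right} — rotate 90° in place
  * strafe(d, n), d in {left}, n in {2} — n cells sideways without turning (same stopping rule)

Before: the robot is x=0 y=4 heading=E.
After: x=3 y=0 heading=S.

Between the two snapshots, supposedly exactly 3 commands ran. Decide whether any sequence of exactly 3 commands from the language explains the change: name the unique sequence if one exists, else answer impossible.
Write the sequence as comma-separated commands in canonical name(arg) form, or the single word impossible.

key: cell and facing (now S) both changed — the 3 commands mix motion and turning
begin: x=0 y=4 heading=E
t=1 move(4) ⇒ x=3 y=4 heading=E
t=2 turn(right) ⇒ x=3 y=4 heading=S
t=3 move(4) ⇒ x=3 y=0 heading=S
no rival 3-sequence matches.

move(4), turn(right), move(4)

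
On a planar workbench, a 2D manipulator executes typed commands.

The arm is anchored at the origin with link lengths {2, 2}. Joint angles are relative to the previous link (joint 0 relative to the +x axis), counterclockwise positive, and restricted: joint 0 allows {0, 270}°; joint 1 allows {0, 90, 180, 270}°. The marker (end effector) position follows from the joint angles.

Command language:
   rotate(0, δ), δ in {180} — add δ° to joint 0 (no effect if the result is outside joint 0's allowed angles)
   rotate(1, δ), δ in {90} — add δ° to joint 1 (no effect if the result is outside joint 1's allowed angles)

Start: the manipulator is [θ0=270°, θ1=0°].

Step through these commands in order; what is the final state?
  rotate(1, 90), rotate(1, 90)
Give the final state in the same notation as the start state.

start: [θ0=270°, θ1=0°]
t=1 rotate(1, 90) ⇒ [θ0=270°, θ1=90°]
t=2 rotate(1, 90) ⇒ [θ0=270°, θ1=180°]

[θ0=270°, θ1=180°]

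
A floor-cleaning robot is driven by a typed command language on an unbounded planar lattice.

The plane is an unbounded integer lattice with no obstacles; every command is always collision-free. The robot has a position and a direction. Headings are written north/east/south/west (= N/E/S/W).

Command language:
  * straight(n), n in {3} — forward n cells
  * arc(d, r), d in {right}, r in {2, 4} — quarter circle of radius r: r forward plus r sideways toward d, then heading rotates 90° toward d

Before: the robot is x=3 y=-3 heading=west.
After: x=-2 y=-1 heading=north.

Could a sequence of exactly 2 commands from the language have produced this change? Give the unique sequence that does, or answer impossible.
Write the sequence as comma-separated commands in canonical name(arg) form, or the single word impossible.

key: order matters: swapping straight(3) and arc(right, 2) lands elsewhere
t0: x=3 y=-3 heading=west
step 1 (straight(3)): x=0 y=-3 heading=west
step 2 (arc(right, 2)): x=-2 y=-1 heading=north
uniquely the one of 9 2-step routes that fits.

straight(3), arc(right, 2)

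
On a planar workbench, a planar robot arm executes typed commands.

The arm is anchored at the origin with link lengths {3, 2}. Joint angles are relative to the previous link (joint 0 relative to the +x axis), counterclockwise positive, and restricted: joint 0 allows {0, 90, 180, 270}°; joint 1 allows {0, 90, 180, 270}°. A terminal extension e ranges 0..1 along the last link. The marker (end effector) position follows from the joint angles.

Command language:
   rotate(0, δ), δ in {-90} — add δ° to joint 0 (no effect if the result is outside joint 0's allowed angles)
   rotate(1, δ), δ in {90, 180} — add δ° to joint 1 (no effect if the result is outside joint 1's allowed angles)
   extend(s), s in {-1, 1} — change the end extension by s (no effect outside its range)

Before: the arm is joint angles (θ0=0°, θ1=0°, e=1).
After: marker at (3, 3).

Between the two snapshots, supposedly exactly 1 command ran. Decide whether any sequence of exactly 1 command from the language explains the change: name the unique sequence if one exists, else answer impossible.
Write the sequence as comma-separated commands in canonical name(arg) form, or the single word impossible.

rotate(1, 90)

initial: joint angles (θ0=0°, θ1=0°, e=1)
step 1 (rotate(1, 90)): joint angles (θ0=0°, θ1=90°, e=1)
all 5 alternatives checked — unique.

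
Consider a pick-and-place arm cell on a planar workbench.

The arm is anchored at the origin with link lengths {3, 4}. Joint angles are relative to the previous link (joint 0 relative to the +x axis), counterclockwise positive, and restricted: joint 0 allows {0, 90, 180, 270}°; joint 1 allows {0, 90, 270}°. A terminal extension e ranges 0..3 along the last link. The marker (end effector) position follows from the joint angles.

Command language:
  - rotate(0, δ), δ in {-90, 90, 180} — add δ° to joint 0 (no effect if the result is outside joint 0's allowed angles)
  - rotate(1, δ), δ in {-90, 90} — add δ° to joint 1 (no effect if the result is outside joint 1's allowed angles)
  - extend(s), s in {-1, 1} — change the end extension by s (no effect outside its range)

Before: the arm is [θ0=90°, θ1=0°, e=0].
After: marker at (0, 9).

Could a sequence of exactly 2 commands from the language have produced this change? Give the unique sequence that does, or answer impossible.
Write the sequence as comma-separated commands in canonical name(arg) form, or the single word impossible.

extend(1), extend(1)

begin: [θ0=90°, θ1=0°, e=0]
t=1 extend(1) ⇒ [θ0=90°, θ1=0°, e=1]
t=2 extend(1) ⇒ [θ0=90°, θ1=0°, e=2]
no rival 2-sequence matches.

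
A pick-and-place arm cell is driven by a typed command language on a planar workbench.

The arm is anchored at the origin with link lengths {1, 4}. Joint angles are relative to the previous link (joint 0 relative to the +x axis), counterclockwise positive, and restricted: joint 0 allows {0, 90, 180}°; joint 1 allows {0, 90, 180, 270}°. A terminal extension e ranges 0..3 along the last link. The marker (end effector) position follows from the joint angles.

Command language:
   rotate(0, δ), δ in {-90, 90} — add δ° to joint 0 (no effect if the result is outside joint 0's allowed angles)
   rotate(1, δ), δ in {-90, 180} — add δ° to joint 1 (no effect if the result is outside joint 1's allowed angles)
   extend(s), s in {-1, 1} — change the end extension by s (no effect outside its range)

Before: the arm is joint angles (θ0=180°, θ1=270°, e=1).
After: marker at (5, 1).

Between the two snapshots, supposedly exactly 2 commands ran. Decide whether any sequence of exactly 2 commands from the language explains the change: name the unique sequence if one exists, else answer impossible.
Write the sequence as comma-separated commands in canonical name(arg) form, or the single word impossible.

key: order matters: swapping rotate(0, 90) and rotate(0, -90) lands elsewhere
initial: joint angles (θ0=180°, θ1=270°, e=1)
step 1 (rotate(0, 90)): joint angles (θ0=180°, θ1=270°, e=1)
step 2 (rotate(0, -90)): joint angles (θ0=90°, θ1=270°, e=1)
no rival 2-sequence matches.

rotate(0, 90), rotate(0, -90)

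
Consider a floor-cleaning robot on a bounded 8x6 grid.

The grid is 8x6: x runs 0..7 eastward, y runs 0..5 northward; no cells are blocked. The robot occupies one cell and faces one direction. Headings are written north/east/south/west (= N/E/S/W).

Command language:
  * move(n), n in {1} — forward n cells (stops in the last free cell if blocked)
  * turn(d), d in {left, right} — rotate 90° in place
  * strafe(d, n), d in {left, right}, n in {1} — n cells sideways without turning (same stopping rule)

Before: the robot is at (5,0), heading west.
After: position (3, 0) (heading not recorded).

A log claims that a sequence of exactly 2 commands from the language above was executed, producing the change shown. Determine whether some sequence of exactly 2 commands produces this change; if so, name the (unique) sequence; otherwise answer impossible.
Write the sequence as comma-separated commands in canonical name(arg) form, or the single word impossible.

start: at (5,0), heading west
1. move(1) → at (4,0), heading west
2. move(1) → at (3,0), heading west
no rival 2-sequence matches.

move(1), move(1)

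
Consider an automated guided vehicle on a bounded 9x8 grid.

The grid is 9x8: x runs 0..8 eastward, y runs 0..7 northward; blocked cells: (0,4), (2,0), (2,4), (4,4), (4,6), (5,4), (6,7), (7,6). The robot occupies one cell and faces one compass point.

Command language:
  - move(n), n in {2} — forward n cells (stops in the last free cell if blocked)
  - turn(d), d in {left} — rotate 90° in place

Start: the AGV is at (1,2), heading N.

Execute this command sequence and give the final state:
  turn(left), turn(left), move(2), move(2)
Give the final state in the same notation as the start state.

t0: at (1,2), heading N
step 1 (turn(left)): at (1,2), heading W
step 2 (turn(left)): at (1,2), heading S
step 3 (move(2)): at (1,0), heading S
step 4 (move(2)): at (1,0), heading S

at (1,0), heading S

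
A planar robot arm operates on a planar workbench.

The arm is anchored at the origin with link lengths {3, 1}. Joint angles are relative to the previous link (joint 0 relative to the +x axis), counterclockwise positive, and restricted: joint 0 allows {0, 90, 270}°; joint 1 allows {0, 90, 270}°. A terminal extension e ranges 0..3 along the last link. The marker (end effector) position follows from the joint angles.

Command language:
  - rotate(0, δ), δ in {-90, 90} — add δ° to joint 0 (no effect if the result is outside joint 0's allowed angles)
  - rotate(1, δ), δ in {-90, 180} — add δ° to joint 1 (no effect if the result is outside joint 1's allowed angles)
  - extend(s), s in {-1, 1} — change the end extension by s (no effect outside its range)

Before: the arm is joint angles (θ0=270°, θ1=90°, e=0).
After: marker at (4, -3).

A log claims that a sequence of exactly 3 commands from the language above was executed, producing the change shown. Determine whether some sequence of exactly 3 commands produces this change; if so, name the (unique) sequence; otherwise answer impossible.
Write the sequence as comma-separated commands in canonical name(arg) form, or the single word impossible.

begin: joint angles (θ0=270°, θ1=90°, e=0)
1. extend(1) → joint angles (θ0=270°, θ1=90°, e=1)
2. extend(1) → joint angles (θ0=270°, θ1=90°, e=2)
3. extend(1) → joint angles (θ0=270°, θ1=90°, e=3)
no other 3-command option fits: unique.

extend(1), extend(1), extend(1)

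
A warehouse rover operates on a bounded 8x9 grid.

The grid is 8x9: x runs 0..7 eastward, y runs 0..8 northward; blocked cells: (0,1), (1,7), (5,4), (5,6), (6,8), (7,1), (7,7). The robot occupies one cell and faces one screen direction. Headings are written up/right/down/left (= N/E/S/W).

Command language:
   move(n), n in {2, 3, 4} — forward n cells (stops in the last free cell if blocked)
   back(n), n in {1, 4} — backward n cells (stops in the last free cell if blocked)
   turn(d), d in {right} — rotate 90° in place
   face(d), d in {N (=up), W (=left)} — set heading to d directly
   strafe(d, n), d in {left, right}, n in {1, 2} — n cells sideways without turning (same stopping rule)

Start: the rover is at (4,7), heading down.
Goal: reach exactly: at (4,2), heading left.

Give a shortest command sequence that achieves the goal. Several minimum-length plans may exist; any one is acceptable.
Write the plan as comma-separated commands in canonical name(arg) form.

start: at (4,7), heading down
1. move(4) → at (4,3), heading down
2. turn(right) → at (4,3), heading left
3. strafe(left, 1) → at (4,2), heading left
minimal: 3 command(s), checked below 3.

move(4), turn(right), strafe(left, 1)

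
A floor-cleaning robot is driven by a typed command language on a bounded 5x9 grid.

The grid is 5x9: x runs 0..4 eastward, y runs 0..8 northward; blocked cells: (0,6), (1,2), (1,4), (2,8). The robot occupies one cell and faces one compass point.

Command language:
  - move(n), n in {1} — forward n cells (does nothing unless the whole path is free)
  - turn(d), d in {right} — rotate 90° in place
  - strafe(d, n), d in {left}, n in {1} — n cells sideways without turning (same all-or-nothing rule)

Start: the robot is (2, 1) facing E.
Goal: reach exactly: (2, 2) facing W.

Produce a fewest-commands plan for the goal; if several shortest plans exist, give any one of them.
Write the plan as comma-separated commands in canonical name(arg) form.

start: (2, 1) facing E
1. strafe(left, 1) → (2, 2) facing E
2. turn(right) → (2, 2) facing S
3. turn(right) → (2, 2) facing W
no 2-step plan works, so 3 is optimal.

strafe(left, 1), turn(right), turn(right)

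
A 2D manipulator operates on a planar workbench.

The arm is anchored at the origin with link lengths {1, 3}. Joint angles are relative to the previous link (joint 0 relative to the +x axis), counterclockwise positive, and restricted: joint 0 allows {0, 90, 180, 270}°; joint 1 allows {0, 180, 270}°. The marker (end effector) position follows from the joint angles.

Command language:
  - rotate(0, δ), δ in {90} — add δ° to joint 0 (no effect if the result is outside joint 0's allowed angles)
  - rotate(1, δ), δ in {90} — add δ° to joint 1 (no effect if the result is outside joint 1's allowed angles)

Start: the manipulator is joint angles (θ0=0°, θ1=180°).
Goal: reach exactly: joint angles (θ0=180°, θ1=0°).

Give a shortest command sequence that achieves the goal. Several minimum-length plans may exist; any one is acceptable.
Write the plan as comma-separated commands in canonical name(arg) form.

rotate(0, 90), rotate(0, 90), rotate(1, 90), rotate(1, 90)

begin: joint angles (θ0=0°, θ1=180°)
1. rotate(0, 90) → joint angles (θ0=90°, θ1=180°)
2. rotate(0, 90) → joint angles (θ0=180°, θ1=180°)
3. rotate(1, 90) → joint angles (θ0=180°, θ1=270°)
4. rotate(1, 90) → joint angles (θ0=180°, θ1=0°)
no 3-step plan works, so 4 is optimal.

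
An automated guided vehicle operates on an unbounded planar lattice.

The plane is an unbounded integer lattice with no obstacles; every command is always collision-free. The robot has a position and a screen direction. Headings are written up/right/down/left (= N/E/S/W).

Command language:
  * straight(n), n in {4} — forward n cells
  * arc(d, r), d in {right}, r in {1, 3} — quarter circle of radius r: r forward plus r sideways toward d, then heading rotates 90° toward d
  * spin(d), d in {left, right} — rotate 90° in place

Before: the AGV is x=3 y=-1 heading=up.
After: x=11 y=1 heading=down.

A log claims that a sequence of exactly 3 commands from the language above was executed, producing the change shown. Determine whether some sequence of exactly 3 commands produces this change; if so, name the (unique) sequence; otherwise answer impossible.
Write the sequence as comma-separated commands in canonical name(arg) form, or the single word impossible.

key: position moved to (11,1) AND the heading swung to S — translation plus rotation needed
from: x=3 y=-1 heading=up
t=1 arc(right, 3) ⇒ x=6 y=2 heading=right
t=2 straight(4) ⇒ x=10 y=2 heading=right
t=3 arc(right, 1) ⇒ x=11 y=1 heading=down
all 125 alternatives checked — unique.

arc(right, 3), straight(4), arc(right, 1)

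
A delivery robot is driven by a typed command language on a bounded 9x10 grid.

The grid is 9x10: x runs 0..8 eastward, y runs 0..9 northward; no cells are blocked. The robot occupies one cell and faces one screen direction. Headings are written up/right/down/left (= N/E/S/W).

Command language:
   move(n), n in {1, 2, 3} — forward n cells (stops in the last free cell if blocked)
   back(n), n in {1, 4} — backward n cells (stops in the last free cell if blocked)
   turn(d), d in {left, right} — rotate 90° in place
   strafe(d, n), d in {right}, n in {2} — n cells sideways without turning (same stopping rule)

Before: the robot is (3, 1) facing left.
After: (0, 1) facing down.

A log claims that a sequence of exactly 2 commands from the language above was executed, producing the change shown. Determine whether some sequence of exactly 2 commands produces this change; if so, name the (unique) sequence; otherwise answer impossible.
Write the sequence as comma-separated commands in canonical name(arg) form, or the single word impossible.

move(3), turn(left)

key: order matters: swapping move(3) and turn(left) lands elsewhere
t0: (3, 1) facing left
t=1 move(3) ⇒ (0, 1) facing left
t=2 turn(left) ⇒ (0, 1) facing down
no rival 2-sequence matches.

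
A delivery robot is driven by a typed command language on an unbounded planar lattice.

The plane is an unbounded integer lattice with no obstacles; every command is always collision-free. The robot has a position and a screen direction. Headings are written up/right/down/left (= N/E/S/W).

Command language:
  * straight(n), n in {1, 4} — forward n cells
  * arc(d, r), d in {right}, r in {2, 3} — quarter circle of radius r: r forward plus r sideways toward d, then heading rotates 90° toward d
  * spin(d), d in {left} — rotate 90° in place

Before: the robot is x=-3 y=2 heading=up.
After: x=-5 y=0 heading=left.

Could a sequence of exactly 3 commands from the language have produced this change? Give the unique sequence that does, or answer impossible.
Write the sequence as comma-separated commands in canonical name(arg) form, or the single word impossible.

spin(left), spin(left), arc(right, 2)

key: cell and facing (now W) both changed — the 3 commands mix motion and turning
t0: x=-3 y=2 heading=up
t=1 spin(left) ⇒ x=-3 y=2 heading=left
t=2 spin(left) ⇒ x=-3 y=2 heading=down
t=3 arc(right, 2) ⇒ x=-5 y=0 heading=left
no rival 3-sequence matches.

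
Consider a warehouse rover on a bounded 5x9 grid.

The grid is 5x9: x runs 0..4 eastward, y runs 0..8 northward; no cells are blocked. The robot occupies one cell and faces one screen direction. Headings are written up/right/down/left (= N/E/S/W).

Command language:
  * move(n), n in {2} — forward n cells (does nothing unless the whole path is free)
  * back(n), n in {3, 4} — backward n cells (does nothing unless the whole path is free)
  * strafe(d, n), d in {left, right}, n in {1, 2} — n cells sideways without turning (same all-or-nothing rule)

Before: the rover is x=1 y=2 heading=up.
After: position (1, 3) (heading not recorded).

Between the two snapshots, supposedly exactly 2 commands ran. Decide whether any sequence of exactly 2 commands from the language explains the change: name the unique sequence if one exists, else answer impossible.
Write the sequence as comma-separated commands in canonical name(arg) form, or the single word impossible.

every 2-command combo misses the target.

impossible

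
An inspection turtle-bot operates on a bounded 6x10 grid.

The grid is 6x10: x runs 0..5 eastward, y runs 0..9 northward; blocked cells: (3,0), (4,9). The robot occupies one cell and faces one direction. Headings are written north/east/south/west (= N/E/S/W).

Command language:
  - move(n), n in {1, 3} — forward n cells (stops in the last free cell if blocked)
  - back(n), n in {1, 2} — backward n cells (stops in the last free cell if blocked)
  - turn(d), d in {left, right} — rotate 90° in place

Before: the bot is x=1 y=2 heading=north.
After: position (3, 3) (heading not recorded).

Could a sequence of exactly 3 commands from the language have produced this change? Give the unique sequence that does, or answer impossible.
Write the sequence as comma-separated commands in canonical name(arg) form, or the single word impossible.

move(1), turn(left), back(2)

key: running back(2) before move(1) would end elsewhere — order is forced
t0: x=1 y=2 heading=north
[1] after move(1): x=1 y=3 heading=north
[2] after turn(left): x=1 y=3 heading=west
[3] after back(2): x=3 y=3 heading=west
uniquely the one of 216 3-step routes that fits.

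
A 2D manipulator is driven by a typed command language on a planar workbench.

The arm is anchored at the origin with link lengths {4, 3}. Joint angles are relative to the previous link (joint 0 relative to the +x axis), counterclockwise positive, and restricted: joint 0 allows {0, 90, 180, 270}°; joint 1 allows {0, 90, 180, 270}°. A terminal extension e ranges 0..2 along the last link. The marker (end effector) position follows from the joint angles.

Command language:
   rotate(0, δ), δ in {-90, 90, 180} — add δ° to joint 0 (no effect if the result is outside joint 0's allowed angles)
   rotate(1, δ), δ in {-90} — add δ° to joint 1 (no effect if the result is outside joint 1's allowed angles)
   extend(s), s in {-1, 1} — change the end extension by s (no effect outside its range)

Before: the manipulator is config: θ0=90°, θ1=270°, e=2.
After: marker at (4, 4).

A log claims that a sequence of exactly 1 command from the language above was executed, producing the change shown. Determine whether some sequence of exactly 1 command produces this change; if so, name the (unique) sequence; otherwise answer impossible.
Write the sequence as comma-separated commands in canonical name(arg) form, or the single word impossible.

extend(-1)

start: config: θ0=90°, θ1=270°, e=2
[1] after extend(-1): config: θ0=90°, θ1=270°, e=1
no other 1-command option fits: unique.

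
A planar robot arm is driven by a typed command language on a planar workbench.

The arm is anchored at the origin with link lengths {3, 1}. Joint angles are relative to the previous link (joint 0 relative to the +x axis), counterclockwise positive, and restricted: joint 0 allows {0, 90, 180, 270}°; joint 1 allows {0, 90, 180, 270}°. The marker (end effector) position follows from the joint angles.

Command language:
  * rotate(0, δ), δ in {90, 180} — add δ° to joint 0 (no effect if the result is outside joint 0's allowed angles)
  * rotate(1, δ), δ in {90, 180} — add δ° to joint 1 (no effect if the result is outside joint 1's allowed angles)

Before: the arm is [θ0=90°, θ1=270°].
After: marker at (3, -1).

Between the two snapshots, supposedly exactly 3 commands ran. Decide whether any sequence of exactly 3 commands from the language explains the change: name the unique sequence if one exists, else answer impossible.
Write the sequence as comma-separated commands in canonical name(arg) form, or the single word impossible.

t0: [θ0=90°, θ1=270°]
t=1 rotate(0, 90) ⇒ [θ0=180°, θ1=270°]
t=2 rotate(0, 90) ⇒ [θ0=270°, θ1=270°]
t=3 rotate(0, 90) ⇒ [θ0=0°, θ1=270°]
no rival 3-sequence matches.

rotate(0, 90), rotate(0, 90), rotate(0, 90)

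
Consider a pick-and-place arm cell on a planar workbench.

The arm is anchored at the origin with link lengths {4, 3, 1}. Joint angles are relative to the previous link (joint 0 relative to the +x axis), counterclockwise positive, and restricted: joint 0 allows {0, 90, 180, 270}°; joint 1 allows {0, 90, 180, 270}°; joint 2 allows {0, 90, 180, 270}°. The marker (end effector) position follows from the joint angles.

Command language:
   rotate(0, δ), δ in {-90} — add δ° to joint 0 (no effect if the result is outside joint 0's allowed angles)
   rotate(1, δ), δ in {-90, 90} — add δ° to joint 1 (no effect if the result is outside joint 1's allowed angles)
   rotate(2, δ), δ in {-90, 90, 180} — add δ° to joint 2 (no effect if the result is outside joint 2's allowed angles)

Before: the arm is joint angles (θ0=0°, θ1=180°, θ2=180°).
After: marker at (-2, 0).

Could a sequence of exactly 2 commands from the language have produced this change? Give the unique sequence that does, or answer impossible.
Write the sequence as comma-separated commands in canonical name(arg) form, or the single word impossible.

initial: joint angles (θ0=0°, θ1=180°, θ2=180°)
[1] after rotate(0, -90): joint angles (θ0=270°, θ1=180°, θ2=180°)
[2] after rotate(0, -90): joint angles (θ0=180°, θ1=180°, θ2=180°)
uniquely the one of 36 2-step routes that fits.

rotate(0, -90), rotate(0, -90)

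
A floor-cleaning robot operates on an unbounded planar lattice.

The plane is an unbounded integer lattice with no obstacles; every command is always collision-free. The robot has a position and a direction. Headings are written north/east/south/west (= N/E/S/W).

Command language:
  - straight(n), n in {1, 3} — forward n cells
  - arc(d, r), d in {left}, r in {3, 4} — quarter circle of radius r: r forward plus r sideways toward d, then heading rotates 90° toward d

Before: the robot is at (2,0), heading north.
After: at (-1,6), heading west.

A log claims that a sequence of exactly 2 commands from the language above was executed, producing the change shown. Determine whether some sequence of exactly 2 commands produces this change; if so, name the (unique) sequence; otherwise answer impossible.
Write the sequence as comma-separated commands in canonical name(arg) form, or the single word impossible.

straight(3), arc(left, 3)

key: position moved to (-1,6) AND the heading swung to W — translation plus rotation needed
start: at (2,0), heading north
step 1 (straight(3)): at (2,3), heading north
step 2 (arc(left, 3)): at (-1,6), heading west
uniquely the one of 16 2-step routes that fits.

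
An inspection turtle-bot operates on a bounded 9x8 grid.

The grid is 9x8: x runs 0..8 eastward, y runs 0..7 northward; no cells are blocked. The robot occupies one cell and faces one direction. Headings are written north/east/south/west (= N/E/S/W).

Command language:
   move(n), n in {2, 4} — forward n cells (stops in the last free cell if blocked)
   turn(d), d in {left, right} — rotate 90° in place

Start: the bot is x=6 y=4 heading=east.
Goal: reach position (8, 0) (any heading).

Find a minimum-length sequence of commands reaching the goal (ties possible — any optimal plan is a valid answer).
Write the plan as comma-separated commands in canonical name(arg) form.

move(4), turn(right), move(4)

from: x=6 y=4 heading=east
step 1 (move(4)): x=8 y=4 heading=east
step 2 (turn(right)): x=8 y=4 heading=south
step 3 (move(4)): x=8 y=0 heading=south
no 2-step plan works, so 3 is optimal.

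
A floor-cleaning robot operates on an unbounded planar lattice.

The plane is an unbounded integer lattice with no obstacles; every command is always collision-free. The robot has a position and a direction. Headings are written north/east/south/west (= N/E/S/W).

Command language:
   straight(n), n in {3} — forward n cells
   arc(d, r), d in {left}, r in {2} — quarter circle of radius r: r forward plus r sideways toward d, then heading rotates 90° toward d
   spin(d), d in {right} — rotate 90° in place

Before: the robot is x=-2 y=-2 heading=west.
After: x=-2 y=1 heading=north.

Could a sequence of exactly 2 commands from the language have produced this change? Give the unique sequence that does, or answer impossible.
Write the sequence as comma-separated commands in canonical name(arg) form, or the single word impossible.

key: cell and facing (now N) both changed — the 2 commands mix motion and turning
initial: x=-2 y=-2 heading=west
1. spin(right) → x=-2 y=-2 heading=north
2. straight(3) → x=-2 y=1 heading=north
no other 2-command option fits: unique.

spin(right), straight(3)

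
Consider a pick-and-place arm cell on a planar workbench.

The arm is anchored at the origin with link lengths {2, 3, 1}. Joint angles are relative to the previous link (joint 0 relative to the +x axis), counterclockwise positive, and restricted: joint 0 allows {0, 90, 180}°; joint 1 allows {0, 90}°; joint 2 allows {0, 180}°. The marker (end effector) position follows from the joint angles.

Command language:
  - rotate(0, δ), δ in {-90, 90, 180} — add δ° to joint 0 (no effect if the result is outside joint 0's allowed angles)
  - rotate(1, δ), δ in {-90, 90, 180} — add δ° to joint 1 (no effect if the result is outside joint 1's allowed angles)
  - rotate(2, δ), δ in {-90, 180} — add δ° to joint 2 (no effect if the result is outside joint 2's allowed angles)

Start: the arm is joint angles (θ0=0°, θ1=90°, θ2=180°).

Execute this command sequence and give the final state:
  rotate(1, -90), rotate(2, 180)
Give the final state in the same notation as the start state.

joint angles (θ0=0°, θ1=0°, θ2=0°)

t0: joint angles (θ0=0°, θ1=90°, θ2=180°)
t=1 rotate(1, -90) ⇒ joint angles (θ0=0°, θ1=0°, θ2=180°)
t=2 rotate(2, 180) ⇒ joint angles (θ0=0°, θ1=0°, θ2=0°)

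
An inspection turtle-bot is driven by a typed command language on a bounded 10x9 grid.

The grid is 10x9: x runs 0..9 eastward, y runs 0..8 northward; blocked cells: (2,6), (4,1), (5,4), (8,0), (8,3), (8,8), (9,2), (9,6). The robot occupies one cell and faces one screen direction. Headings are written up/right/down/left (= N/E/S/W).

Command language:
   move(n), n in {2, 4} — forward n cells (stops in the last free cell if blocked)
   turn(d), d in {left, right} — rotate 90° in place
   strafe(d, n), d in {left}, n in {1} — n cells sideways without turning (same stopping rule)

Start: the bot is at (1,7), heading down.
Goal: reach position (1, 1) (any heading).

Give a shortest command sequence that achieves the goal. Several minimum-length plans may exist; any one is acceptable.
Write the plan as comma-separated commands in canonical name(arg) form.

move(4), move(2)

initial: at (1,7), heading down
t=1 move(4) ⇒ at (1,3), heading down
t=2 move(2) ⇒ at (1,1), heading down
no 1-step plan works, so 2 is optimal.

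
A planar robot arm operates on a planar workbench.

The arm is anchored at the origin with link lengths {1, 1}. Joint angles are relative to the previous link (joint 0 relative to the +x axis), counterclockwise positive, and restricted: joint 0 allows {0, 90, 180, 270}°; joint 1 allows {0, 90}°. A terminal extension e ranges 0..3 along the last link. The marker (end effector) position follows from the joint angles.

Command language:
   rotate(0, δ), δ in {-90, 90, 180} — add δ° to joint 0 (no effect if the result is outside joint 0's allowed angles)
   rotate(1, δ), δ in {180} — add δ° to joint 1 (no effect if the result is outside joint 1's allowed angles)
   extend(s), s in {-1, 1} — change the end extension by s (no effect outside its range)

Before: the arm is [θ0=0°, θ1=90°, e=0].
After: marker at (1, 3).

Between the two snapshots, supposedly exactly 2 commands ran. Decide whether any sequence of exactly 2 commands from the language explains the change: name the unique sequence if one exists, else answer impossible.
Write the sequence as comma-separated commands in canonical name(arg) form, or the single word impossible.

extend(1), extend(1)

from: [θ0=0°, θ1=90°, e=0]
[1] after extend(1): [θ0=0°, θ1=90°, e=1]
[2] after extend(1): [θ0=0°, θ1=90°, e=2]
uniquely the one of 36 2-step routes that fits.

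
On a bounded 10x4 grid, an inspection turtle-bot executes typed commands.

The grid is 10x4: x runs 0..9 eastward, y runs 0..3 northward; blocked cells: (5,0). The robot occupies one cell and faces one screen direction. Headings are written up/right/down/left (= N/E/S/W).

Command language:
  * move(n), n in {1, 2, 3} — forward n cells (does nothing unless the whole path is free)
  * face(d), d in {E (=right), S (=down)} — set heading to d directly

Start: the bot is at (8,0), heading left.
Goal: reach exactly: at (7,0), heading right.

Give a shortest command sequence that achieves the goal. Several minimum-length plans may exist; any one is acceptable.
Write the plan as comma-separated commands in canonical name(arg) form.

move(1), face(E)

from: at (8,0), heading left
step 1 (move(1)): at (7,0), heading left
step 2 (face(E)): at (7,0), heading right
no 1-step plan works, so 2 is optimal.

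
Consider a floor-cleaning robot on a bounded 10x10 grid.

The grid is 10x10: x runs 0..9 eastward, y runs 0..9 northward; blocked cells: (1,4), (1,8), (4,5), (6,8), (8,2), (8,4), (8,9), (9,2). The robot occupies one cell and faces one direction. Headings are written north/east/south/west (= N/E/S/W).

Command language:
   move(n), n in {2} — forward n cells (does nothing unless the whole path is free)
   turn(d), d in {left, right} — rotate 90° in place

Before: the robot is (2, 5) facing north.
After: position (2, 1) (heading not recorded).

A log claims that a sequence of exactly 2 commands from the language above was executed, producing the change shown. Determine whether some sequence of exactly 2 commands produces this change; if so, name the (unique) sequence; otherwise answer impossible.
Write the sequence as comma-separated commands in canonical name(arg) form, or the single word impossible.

no 2-step route produces this change.

impossible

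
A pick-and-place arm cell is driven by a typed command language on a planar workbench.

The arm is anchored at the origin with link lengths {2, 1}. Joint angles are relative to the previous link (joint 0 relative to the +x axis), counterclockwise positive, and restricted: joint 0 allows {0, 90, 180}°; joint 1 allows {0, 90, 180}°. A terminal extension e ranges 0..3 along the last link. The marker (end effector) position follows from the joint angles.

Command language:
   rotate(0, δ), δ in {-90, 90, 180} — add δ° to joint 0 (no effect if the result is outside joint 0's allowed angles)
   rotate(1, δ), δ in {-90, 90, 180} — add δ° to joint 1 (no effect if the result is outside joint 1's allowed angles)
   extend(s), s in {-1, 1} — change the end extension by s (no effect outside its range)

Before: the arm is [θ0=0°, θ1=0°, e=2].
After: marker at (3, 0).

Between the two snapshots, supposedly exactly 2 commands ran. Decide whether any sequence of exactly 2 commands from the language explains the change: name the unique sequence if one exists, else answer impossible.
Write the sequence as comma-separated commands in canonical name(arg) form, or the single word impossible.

extend(-1), extend(-1)

t0: [θ0=0°, θ1=0°, e=2]
t=1 extend(-1) ⇒ [θ0=0°, θ1=0°, e=1]
t=2 extend(-1) ⇒ [θ0=0°, θ1=0°, e=0]
no rival 2-sequence matches.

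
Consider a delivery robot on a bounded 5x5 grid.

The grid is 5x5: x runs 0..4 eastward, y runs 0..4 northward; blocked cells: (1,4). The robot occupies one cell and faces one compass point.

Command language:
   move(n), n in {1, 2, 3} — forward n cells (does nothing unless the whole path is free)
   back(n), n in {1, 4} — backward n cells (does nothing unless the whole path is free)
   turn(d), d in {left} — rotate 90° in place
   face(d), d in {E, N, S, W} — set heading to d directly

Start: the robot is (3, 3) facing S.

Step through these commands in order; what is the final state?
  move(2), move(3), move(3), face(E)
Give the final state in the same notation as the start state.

from: (3, 3) facing S
[1] after move(2): (3, 1) facing S
[2] after move(3): (3, 1) facing S
[3] after move(3): (3, 1) facing S
[4] after face(E): (3, 1) facing E

(3, 1) facing E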